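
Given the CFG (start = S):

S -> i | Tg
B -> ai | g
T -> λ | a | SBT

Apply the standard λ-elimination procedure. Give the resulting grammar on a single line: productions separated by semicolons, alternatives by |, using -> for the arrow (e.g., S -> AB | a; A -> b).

S -> g | i | Tg; B -> g | ai; T -> a | SB | SBT

Nullable set: {T}.
S -> Tg: T nullable, giving Tg | g.
Drop T -> λ.
T -> SBT: T nullable, giving SB | SBT.
Unchanged (no nullable symbols): S -> i; B -> ai; B -> g; T -> a.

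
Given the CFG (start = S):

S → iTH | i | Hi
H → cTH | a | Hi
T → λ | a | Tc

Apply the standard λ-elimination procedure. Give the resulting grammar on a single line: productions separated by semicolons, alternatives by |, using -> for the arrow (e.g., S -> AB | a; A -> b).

S -> i | Hi | iH | iTH; H -> a | Hi | cH | cTH; T -> a | c | Tc

Nullable set: {T}.
S -> iTH: T nullable, giving iH | iTH.
H -> cTH: T nullable, giving cH | cTH.
Drop T -> λ.
T -> Tc: T nullable, giving Tc | c.
Unchanged (no nullable symbols): S -> Hi; S -> i; H -> Hi; H -> a; T -> a.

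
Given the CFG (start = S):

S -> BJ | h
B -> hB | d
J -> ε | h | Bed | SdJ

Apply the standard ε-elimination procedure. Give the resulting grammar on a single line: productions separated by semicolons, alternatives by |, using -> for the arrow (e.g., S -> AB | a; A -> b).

Nullable set: {J}.
S -> BJ: J nullable, giving B | BJ.
Drop J -> ε.
J -> SdJ: J nullable, giving Sd | SdJ.
Unchanged (no nullable symbols): S -> h; B -> d; B -> hB; J -> Bed; J -> h.

S -> B | h | BJ; B -> d | hB; J -> h | Sd | Bed | SdJ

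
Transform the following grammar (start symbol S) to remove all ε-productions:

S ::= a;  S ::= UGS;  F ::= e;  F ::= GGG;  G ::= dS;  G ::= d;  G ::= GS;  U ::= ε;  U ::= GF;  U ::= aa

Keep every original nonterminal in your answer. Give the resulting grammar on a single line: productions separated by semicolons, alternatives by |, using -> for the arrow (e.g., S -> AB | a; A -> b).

Nullable set: {U}.
S -> UGS: U nullable, giving GS | UGS.
Drop U -> ε.
Unchanged (no nullable symbols): S -> a; F -> GGG; F -> e; G -> GS; G -> d; G -> dS; U -> GF; U -> aa.

S -> a | GS | UGS; F -> e | GGG; G -> d | GS | dS; U -> GF | aa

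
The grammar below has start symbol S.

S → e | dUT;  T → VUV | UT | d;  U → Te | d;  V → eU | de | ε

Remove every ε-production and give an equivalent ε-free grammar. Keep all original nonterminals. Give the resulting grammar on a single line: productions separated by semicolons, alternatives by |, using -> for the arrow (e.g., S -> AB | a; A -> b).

Nullable set: {V}.
T -> VUV: V, V nullable, giving U | UV | VU | VUV.
Drop V -> ε.
Unchanged (no nullable symbols): S -> dUT; S -> e; T -> UT; T -> d; U -> Te; U -> d; V -> de; V -> eU.

S -> e | dUT; T -> U | d | UT | UV | VU | VUV; U -> d | Te; V -> de | eU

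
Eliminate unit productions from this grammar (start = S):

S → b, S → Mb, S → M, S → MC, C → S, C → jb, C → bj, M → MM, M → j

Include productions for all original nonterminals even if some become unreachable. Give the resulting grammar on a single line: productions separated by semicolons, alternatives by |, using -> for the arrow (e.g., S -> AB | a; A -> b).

S -> b | j | MC | MM | Mb; C -> b | j | MC | MM | Mb | bj | jb; M -> j | MM

Unit productions: C->S, S->M.
Unit pairs (A ⇒* B via units): (C,M), (C,S), (S,M).
S: inherits non-unit rules of {M, S} → MC | MM | Mb | b | j.
C: inherits non-unit rules of {C, M, S} → MC | MM | Mb | b | bj | j | jb.
M: inherits non-unit rules of {M} → MM | j.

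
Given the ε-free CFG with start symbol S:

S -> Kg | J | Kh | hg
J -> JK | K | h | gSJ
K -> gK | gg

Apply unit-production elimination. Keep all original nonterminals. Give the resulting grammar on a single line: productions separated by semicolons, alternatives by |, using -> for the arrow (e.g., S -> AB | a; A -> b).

Unit productions: J->K, S->J.
Unit pairs (A ⇒* B via units): (J,K), (S,J), (S,K).
S: inherits non-unit rules of {J, K, S} → JK | Kg | Kh | gK | gSJ | gg | h | hg.
J: inherits non-unit rules of {J, K} → JK | gK | gSJ | gg | h.
K: inherits non-unit rules of {K} → gK | gg.

S -> h | JK | Kg | Kh | gK | gg | hg | gSJ; J -> h | JK | gK | gg | gSJ; K -> gK | gg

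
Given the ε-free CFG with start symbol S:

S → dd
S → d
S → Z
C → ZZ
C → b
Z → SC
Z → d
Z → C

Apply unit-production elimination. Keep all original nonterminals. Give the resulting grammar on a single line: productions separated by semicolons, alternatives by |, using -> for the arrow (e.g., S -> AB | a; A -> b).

Unit productions: S->Z, Z->C.
Unit pairs (A ⇒* B via units): (S,C), (S,Z), (Z,C).
S: inherits non-unit rules of {C, S, Z} → SC | ZZ | b | d | dd.
C: inherits non-unit rules of {C} → ZZ | b.
Z: inherits non-unit rules of {C, Z} → SC | ZZ | b | d.

S -> b | d | SC | ZZ | dd; C -> b | ZZ; Z -> b | d | SC | ZZ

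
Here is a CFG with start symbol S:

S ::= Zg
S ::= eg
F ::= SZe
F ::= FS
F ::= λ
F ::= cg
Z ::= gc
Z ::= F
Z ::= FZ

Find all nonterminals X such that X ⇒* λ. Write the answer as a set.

Directly nullable (have an ε-rule): {F}.
Z is nullable via Z -> F (every symbol on the right is already known nullable).
Not nullable: S — each has a terminal in every rule's right-hand side or depends on a non-nullable symbol.

{F, Z}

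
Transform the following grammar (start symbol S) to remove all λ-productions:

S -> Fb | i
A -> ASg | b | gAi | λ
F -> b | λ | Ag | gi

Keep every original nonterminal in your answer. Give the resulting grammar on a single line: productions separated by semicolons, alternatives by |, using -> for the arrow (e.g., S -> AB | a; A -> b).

S -> b | i | Fb; A -> b | Sg | gi | ASg | gAi; F -> b | g | Ag | gi

Nullable set: {A, F}.
S -> Fb: F nullable, giving Fb | b.
Drop A -> λ.
A -> ASg: A nullable, giving ASg | Sg.
A -> gAi: A nullable, giving gAi | gi.
Drop F -> λ.
F -> Ag: A nullable, giving Ag | g.
Unchanged (no nullable symbols): S -> i; A -> b; F -> b; F -> gi.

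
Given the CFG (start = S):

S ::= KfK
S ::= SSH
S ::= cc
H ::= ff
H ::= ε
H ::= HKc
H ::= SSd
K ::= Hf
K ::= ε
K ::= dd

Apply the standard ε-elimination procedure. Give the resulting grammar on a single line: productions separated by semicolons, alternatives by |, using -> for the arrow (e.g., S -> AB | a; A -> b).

Nullable set: {H, K}.
S -> KfK: K, K nullable, giving Kf | KfK | f | fK.
S -> SSH: H nullable, giving SS | SSH.
Drop H -> ε.
H -> HKc: H, K nullable, giving HKc | Hc | Kc | c.
Drop K -> ε.
K -> Hf: H nullable, giving Hf | f.
Unchanged (no nullable symbols): S -> cc; H -> SSd; H -> ff; K -> dd.

S -> f | Kf | SS | cc | fK | KfK | SSH; H -> c | Hc | Kc | ff | HKc | SSd; K -> f | Hf | dd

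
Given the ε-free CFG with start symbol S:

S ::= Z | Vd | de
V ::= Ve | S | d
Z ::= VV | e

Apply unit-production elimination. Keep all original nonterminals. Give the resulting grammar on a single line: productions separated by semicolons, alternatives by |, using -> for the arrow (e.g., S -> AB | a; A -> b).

Unit productions: S->Z, V->S.
Unit pairs (A ⇒* B via units): (S,Z), (V,S), (V,Z).
S: inherits non-unit rules of {S, Z} → VV | Vd | de | e.
V: inherits non-unit rules of {S, V, Z} → VV | Vd | Ve | d | de | e.
Z: inherits non-unit rules of {Z} → VV | e.

S -> e | VV | Vd | de; V -> d | e | VV | Vd | Ve | de; Z -> e | VV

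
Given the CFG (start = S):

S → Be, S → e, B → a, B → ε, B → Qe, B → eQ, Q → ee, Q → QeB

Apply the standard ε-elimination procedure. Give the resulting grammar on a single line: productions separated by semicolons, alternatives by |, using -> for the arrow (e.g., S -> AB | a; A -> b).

S -> e | Be; B -> a | Qe | eQ; Q -> Qe | ee | QeB

Nullable set: {B}.
S -> Be: B nullable, giving Be | e.
Drop B -> ε.
Q -> QeB: B nullable, giving Qe | QeB.
Unchanged (no nullable symbols): S -> e; B -> Qe; B -> a; B -> eQ; Q -> ee.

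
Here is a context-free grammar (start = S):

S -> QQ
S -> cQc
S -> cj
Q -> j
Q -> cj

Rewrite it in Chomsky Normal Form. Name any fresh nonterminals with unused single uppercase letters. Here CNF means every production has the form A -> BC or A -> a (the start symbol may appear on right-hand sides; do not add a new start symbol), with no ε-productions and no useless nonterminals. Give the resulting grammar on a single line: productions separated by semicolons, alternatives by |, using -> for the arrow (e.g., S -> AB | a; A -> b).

No ε-productions.
No unit productions to eliminate.
TERM: introduce A -> c, B -> j and substitute in every rule of length ≥2.
BIN: S -> AQA becomes S -> AC, C -> QA.

S -> AB | AC | QQ; A -> c; B -> j; C -> QA; Q -> j | AB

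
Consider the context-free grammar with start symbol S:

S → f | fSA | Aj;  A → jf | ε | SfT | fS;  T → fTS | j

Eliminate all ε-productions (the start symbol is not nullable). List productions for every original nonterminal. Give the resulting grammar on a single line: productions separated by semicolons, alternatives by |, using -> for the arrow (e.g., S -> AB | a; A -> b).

Nullable set: {A}.
S -> Aj: A nullable, giving Aj | j.
S -> fSA: A nullable, giving fS | fSA.
Drop A -> ε.
Unchanged (no nullable symbols): S -> f; A -> SfT; A -> fS; A -> jf; T -> fTS; T -> j.

S -> f | j | Aj | fS | fSA; A -> fS | jf | SfT; T -> j | fTS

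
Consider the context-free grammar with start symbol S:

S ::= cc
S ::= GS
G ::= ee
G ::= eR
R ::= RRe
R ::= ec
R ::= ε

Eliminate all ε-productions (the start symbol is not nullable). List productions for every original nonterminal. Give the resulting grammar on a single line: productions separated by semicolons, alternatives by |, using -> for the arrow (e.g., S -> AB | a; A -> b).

S -> GS | cc; G -> e | eR | ee; R -> e | Re | ec | RRe

Nullable set: {R}.
G -> eR: R nullable, giving e | eR.
Drop R -> ε.
R -> RRe: R, R nullable, giving RRe | Re | e.
Unchanged (no nullable symbols): S -> GS; S -> cc; G -> ee; R -> ec.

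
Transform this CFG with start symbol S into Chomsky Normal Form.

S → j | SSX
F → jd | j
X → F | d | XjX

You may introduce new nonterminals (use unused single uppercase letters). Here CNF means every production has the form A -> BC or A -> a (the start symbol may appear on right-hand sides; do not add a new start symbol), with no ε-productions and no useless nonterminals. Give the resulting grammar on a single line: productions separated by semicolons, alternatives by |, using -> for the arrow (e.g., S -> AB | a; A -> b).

S -> j | SC; A -> j; B -> d; C -> SX; D -> AX; X -> d | j | AB | XD

No ε-productions.
After unit-elimination: S -> j | SSX; F -> j | jd; X -> d | j | jd | XjX.
TERM: introduce B -> d, A -> j and substitute in every rule of length ≥2.
BIN: S -> SSX becomes S -> SC, C -> SX; X -> XAX becomes X -> XD, D -> AX.
Drop unreachable/unproductive: F.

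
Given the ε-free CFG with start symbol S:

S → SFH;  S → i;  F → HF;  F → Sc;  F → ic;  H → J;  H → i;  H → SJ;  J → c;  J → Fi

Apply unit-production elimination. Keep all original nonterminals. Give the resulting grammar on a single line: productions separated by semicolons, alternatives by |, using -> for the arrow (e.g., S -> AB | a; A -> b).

S -> i | SFH; F -> HF | Sc | ic; H -> c | i | Fi | SJ; J -> c | Fi

Unit productions: H->J.
Unit pairs (A ⇒* B via units): (H,J).
S: inherits non-unit rules of {S} → SFH | i.
F: inherits non-unit rules of {F} → HF | Sc | ic.
H: inherits non-unit rules of {H, J} → Fi | SJ | c | i.
J: inherits non-unit rules of {J} → Fi | c.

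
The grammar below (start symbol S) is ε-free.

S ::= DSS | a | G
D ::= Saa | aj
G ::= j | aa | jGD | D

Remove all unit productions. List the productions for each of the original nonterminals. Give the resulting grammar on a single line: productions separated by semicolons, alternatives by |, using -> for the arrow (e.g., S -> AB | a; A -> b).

Unit productions: G->D, S->G.
Unit pairs (A ⇒* B via units): (G,D), (S,D), (S,G).
S: inherits non-unit rules of {D, G, S} → DSS | Saa | a | aa | aj | j | jGD.
D: inherits non-unit rules of {D} → Saa | aj.
G: inherits non-unit rules of {D, G} → Saa | aa | aj | j | jGD.

S -> a | j | aa | aj | DSS | Saa | jGD; D -> aj | Saa; G -> j | aa | aj | Saa | jGD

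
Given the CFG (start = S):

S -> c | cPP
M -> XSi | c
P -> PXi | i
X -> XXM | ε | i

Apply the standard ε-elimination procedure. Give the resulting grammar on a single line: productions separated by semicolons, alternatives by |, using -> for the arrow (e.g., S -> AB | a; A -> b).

S -> c | cPP; M -> c | Si | XSi; P -> i | Pi | PXi; X -> M | i | XM | XXM

Nullable set: {X}.
M -> XSi: X nullable, giving Si | XSi.
P -> PXi: X nullable, giving PXi | Pi.
Drop X -> ε.
X -> XXM: X, X nullable, giving M | XM | XXM.
Unchanged (no nullable symbols): S -> c; S -> cPP; M -> c; P -> i; X -> i.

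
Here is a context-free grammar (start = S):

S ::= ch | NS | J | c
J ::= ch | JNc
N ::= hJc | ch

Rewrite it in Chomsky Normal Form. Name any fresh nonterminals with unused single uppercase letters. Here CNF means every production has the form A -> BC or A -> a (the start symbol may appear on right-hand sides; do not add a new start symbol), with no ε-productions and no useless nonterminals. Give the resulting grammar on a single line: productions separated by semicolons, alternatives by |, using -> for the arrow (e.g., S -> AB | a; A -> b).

No ε-productions.
After unit-elimination: S -> c | NS | ch | JNc; J -> ch | JNc; N -> ch | hJc.
TERM: introduce A -> c, B -> h and substitute in every rule of length ≥2.
BIN: J -> JNA becomes J -> JC, C -> NA; N -> BJA becomes N -> BD, D -> JA; S -> JNA becomes S -> JE, E -> NA.

S -> c | AB | JE | NS; A -> c; B -> h; C -> NA; D -> JA; E -> NA; J -> AB | JC; N -> AB | BD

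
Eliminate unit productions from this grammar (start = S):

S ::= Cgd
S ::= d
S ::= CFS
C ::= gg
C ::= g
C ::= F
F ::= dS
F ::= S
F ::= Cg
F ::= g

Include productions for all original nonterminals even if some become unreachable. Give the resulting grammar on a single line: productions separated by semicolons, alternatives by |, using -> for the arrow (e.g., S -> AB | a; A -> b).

S -> d | CFS | Cgd; C -> d | g | Cg | dS | gg | CFS | Cgd; F -> d | g | Cg | dS | CFS | Cgd

Unit productions: C->F, F->S.
Unit pairs (A ⇒* B via units): (C,F), (C,S), (F,S).
S: inherits non-unit rules of {S} → CFS | Cgd | d.
C: inherits non-unit rules of {C, F, S} → CFS | Cg | Cgd | d | dS | g | gg.
F: inherits non-unit rules of {F, S} → CFS | Cg | Cgd | d | dS | g.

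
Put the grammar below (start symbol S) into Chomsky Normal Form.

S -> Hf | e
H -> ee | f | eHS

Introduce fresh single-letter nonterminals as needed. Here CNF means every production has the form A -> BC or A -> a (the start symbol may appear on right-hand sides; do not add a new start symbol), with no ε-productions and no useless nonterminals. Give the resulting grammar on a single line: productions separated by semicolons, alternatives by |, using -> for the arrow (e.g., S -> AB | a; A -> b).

S -> e | HB; A -> e; B -> f; C -> HS; H -> f | AA | AC

No ε-productions.
No unit productions to eliminate.
TERM: introduce A -> e, B -> f and substitute in every rule of length ≥2.
BIN: H -> AHS becomes H -> AC, C -> HS.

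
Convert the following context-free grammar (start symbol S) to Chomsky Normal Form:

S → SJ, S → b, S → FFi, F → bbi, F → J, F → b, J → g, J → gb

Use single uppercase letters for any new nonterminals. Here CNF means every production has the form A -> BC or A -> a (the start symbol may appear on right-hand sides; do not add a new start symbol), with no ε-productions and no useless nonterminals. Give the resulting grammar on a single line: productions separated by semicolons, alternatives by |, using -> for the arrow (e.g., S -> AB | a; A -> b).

No ε-productions.
After unit-elimination: S -> b | SJ | FFi; F -> b | g | gb | bbi; J -> g | gb.
TERM: introduce A -> b, C -> g, B -> i and substitute in every rule of length ≥2.
BIN: F -> AAB becomes F -> AD, D -> AB; S -> FFB becomes S -> FE, E -> FB.

S -> b | FE | SJ; A -> b; B -> i; C -> g; D -> AB; E -> FB; F -> b | g | AD | CA; J -> g | CA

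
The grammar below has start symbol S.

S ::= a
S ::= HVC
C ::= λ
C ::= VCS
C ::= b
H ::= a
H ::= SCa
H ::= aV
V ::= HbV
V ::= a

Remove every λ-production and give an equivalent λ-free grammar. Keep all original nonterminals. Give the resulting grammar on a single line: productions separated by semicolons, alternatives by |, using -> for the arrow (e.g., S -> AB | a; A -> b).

S -> a | HV | HVC; C -> b | VS | VCS; H -> a | Sa | aV | SCa; V -> a | HbV

Nullable set: {C}.
S -> HVC: C nullable, giving HV | HVC.
Drop C -> λ.
C -> VCS: C nullable, giving VCS | VS.
H -> SCa: C nullable, giving SCa | Sa.
Unchanged (no nullable symbols): S -> a; C -> b; H -> a; H -> aV; V -> HbV; V -> a.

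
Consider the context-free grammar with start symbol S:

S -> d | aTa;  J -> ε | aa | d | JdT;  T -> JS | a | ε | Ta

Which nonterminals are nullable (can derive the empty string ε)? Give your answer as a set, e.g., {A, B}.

{J, T}

Directly nullable (have an ε-rule): {J, T}.
Not nullable: S — each has a terminal in every rule's right-hand side or depends on a non-nullable symbol.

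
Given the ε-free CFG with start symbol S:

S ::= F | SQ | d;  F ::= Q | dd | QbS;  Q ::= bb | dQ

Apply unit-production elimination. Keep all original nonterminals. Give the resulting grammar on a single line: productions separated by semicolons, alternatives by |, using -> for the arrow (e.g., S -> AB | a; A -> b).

S -> d | SQ | bb | dQ | dd | QbS; F -> bb | dQ | dd | QbS; Q -> bb | dQ

Unit productions: F->Q, S->F.
Unit pairs (A ⇒* B via units): (F,Q), (S,F), (S,Q).
S: inherits non-unit rules of {F, Q, S} → QbS | SQ | bb | d | dQ | dd.
F: inherits non-unit rules of {F, Q} → QbS | bb | dQ | dd.
Q: inherits non-unit rules of {Q} → bb | dQ.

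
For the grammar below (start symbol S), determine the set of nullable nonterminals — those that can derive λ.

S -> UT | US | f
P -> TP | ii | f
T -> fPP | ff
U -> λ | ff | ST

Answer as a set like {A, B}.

{U}

Directly nullable (have an ε-rule): {U}.
Not nullable: P, S, T — each has a terminal in every rule's right-hand side or depends on a non-nullable symbol.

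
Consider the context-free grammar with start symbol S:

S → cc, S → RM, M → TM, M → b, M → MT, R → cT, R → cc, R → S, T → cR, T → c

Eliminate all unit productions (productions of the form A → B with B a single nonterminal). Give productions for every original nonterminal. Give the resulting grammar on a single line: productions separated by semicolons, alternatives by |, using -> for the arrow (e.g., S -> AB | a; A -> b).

S -> RM | cc; M -> b | MT | TM; R -> RM | cT | cc; T -> c | cR

Unit productions: R->S.
Unit pairs (A ⇒* B via units): (R,S).
S: inherits non-unit rules of {S} → RM | cc.
M: inherits non-unit rules of {M} → MT | TM | b.
R: inherits non-unit rules of {R, S} → RM | cT | cc.
T: inherits non-unit rules of {T} → c | cR.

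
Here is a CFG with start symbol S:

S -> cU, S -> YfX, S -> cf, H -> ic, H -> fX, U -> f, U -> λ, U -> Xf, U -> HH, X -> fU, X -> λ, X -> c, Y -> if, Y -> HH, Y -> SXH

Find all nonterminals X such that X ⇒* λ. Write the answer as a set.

Directly nullable (have an ε-rule): {U, X}.
Not nullable: H, S, Y — each has a terminal in every rule's right-hand side or depends on a non-nullable symbol.

{U, X}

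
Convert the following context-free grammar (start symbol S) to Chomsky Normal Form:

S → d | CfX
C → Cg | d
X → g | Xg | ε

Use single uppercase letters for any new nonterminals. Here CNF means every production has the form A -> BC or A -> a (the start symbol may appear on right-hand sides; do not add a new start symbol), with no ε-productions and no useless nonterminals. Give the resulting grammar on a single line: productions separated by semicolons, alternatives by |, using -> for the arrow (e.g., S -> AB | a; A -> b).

Nullable: {X}; after ε-elimination: S -> d | Cf | CfX; C -> d | Cg; X -> g | Xg.
No unit productions to eliminate.
TERM: introduce B -> f, A -> g and substitute in every rule of length ≥2.
BIN: S -> CBX becomes S -> CD, D -> BX.

S -> d | CB | CD; A -> g; B -> f; C -> d | CA; D -> BX; X -> g | XA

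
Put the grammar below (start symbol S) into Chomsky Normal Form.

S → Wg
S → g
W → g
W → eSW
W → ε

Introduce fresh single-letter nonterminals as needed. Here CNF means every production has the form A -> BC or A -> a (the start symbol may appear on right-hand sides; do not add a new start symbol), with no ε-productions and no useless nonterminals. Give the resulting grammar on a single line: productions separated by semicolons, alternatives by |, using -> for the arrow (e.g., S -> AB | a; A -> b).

S -> g | WA; A -> g; B -> e; C -> SW; W -> g | BC | BS

Nullable: {W}; after ε-elimination: S -> g | Wg; W -> g | eS | eSW.
No unit productions to eliminate.
TERM: introduce B -> e, A -> g and substitute in every rule of length ≥2.
BIN: W -> BSW becomes W -> BC, C -> SW.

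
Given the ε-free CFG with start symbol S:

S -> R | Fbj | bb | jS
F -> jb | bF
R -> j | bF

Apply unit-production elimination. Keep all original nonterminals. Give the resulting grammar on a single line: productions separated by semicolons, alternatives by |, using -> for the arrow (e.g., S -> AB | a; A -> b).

Unit productions: S->R.
Unit pairs (A ⇒* B via units): (S,R).
S: inherits non-unit rules of {R, S} → Fbj | bF | bb | j | jS.
F: inherits non-unit rules of {F} → bF | jb.
R: inherits non-unit rules of {R} → bF | j.

S -> j | bF | bb | jS | Fbj; F -> bF | jb; R -> j | bF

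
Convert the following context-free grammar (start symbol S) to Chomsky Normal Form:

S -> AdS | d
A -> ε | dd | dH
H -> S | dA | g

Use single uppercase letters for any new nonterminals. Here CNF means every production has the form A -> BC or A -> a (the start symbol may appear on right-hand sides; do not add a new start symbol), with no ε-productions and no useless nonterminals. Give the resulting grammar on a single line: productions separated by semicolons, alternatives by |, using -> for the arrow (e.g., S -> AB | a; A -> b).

S -> d | AD | BS; A -> BB | BH; B -> d; C -> BS; D -> BS; H -> d | g | AC | BA | BS

Nullable: {A}; after ε-elimination: S -> d | dS | AdS; A -> dH | dd; H -> S | d | g | dA.
After unit-elimination: S -> d | dS | AdS; A -> dH | dd; H -> d | g | dA | dS | AdS.
TERM: introduce B -> d and substitute in every rule of length ≥2.
BIN: H -> ABS becomes H -> AC, C -> BS; S -> ABS becomes S -> AD, D -> BS.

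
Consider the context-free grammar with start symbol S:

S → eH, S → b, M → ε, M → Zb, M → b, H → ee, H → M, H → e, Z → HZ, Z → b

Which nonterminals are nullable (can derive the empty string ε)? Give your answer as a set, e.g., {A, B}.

{H, M}

Directly nullable (have an ε-rule): {M}.
H is nullable via H -> M (every symbol on the right is already known nullable).
Not nullable: S, Z — each has a terminal in every rule's right-hand side or depends on a non-nullable symbol.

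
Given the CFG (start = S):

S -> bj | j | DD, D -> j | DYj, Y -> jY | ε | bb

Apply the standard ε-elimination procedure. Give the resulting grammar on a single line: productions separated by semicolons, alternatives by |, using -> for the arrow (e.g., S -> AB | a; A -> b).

Nullable set: {Y}.
D -> DYj: Y nullable, giving DYj | Dj.
Drop Y -> ε.
Y -> jY: Y nullable, giving j | jY.
Unchanged (no nullable symbols): S -> DD; S -> bj; S -> j; D -> j; Y -> bb.

S -> j | DD | bj; D -> j | Dj | DYj; Y -> j | bb | jY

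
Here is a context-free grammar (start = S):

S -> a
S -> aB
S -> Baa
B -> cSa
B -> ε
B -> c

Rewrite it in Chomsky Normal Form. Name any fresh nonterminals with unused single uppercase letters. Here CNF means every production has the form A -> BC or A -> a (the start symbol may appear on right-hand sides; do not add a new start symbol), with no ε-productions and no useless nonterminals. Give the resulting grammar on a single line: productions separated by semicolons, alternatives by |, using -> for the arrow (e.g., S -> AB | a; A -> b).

Nullable: {B}; after ε-elimination: S -> a | aB | aa | Baa; B -> c | cSa.
No unit productions to eliminate.
TERM: introduce C -> a, A -> c and substitute in every rule of length ≥2.
BIN: B -> ASC becomes B -> AD, D -> SC; S -> BCC becomes S -> BE, E -> CC.

S -> a | BE | CB | CC; A -> c; B -> c | AD; C -> a; D -> SC; E -> CC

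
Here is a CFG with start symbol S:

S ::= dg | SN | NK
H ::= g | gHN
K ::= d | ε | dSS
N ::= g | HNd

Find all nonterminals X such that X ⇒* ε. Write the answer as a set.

{K}

Directly nullable (have an ε-rule): {K}.
Not nullable: H, N, S — each has a terminal in every rule's right-hand side or depends on a non-nullable symbol.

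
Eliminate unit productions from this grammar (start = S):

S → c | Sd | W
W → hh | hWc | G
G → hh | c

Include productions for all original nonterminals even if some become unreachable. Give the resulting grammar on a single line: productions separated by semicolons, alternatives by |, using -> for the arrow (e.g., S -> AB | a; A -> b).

Unit productions: S->W, W->G.
Unit pairs (A ⇒* B via units): (S,G), (S,W), (W,G).
S: inherits non-unit rules of {G, S, W} → Sd | c | hWc | hh.
G: inherits non-unit rules of {G} → c | hh.
W: inherits non-unit rules of {G, W} → c | hWc | hh.

S -> c | Sd | hh | hWc; G -> c | hh; W -> c | hh | hWc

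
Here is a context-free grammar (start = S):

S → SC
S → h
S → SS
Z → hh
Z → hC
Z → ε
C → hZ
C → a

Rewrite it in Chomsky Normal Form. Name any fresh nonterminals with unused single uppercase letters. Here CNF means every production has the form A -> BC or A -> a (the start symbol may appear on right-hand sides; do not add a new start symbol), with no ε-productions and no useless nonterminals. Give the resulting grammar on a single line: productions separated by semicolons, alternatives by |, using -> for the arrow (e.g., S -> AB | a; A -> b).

S -> h | SC | SS; A -> h; C -> a | h | AZ; Z -> AA | AC

Nullable: {Z}; after ε-elimination: S -> h | SC | SS; C -> a | h | hZ; Z -> hC | hh.
No unit productions to eliminate.
TERM: introduce A -> h and substitute in every rule of length ≥2.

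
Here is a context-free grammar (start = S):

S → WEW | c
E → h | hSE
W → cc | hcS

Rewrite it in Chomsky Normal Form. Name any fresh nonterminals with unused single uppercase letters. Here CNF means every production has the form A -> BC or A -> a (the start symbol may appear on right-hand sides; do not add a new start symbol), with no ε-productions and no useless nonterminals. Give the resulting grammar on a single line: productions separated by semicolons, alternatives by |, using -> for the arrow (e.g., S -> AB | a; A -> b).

No ε-productions.
No unit productions to eliminate.
TERM: introduce B -> c, A -> h and substitute in every rule of length ≥2.
BIN: E -> ASE becomes E -> AC, C -> SE; S -> WEW becomes S -> WD, D -> EW; W -> ABS becomes W -> AF, F -> BS.

S -> c | WD; A -> h; B -> c; C -> SE; D -> EW; E -> h | AC; F -> BS; W -> AF | BB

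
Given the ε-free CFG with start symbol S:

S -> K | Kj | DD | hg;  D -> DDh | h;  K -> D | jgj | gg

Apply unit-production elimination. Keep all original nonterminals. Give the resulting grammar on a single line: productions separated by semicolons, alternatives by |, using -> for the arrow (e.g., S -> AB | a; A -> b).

S -> h | DD | Kj | gg | hg | DDh | jgj; D -> h | DDh; K -> h | gg | DDh | jgj

Unit productions: K->D, S->K.
Unit pairs (A ⇒* B via units): (K,D), (S,D), (S,K).
S: inherits non-unit rules of {D, K, S} → DD | DDh | Kj | gg | h | hg | jgj.
D: inherits non-unit rules of {D} → DDh | h.
K: inherits non-unit rules of {D, K} → DDh | gg | h | jgj.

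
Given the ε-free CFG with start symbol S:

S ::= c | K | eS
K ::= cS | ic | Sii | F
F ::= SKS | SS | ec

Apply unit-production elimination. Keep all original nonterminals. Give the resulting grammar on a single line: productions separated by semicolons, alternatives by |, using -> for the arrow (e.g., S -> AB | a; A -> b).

S -> c | SS | cS | eS | ec | ic | SKS | Sii; F -> SS | ec | SKS; K -> SS | cS | ec | ic | SKS | Sii

Unit productions: K->F, S->K.
Unit pairs (A ⇒* B via units): (K,F), (S,F), (S,K).
S: inherits non-unit rules of {F, K, S} → SKS | SS | Sii | c | cS | eS | ec | ic.
F: inherits non-unit rules of {F} → SKS | SS | ec.
K: inherits non-unit rules of {F, K} → SKS | SS | Sii | cS | ec | ic.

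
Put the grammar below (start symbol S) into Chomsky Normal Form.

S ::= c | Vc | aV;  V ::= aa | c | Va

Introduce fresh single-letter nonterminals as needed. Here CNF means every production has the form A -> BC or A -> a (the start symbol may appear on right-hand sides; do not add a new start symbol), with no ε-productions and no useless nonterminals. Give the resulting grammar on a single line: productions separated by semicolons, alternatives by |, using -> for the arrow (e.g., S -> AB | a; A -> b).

S -> c | BV | VA; A -> c; B -> a; V -> c | BB | VB

No ε-productions.
No unit productions to eliminate.
TERM: introduce B -> a, A -> c and substitute in every rule of length ≥2.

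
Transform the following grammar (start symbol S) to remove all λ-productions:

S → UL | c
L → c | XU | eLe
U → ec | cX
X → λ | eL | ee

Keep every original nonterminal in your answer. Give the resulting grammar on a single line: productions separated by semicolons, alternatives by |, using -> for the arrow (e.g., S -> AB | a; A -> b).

Nullable set: {X}.
L -> XU: X nullable, giving U | XU.
U -> cX: X nullable, giving c | cX.
Drop X -> λ.
Unchanged (no nullable symbols): S -> UL; S -> c; L -> c; L -> eLe; U -> ec; X -> eL; X -> ee.

S -> c | UL; L -> U | c | XU | eLe; U -> c | cX | ec; X -> eL | ee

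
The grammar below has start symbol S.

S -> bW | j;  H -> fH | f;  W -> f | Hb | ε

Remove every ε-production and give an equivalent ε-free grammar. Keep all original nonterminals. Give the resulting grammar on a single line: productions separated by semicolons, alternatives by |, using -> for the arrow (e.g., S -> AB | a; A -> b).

Nullable set: {W}.
S -> bW: W nullable, giving b | bW.
Drop W -> ε.
Unchanged (no nullable symbols): S -> j; H -> f; H -> fH; W -> Hb; W -> f.

S -> b | j | bW; H -> f | fH; W -> f | Hb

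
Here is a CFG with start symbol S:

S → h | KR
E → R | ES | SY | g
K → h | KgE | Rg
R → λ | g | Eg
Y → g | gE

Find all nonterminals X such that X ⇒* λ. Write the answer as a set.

{E, R}

Directly nullable (have an ε-rule): {R}.
E is nullable via E -> R (every symbol on the right is already known nullable).
Not nullable: K, S, Y — each has a terminal in every rule's right-hand side or depends on a non-nullable symbol.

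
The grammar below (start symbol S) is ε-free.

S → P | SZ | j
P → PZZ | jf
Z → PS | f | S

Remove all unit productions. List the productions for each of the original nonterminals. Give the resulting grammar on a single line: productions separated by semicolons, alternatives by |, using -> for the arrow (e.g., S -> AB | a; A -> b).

S -> j | SZ | jf | PZZ; P -> jf | PZZ; Z -> f | j | PS | SZ | jf | PZZ

Unit productions: S->P, Z->S.
Unit pairs (A ⇒* B via units): (S,P), (Z,P), (Z,S).
S: inherits non-unit rules of {P, S} → PZZ | SZ | j | jf.
P: inherits non-unit rules of {P} → PZZ | jf.
Z: inherits non-unit rules of {P, S, Z} → PS | PZZ | SZ | f | j | jf.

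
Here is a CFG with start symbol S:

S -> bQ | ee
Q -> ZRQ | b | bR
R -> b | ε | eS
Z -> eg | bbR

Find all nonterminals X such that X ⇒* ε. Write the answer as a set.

Directly nullable (have an ε-rule): {R}.
Not nullable: Q, S, Z — each has a terminal in every rule's right-hand side or depends on a non-nullable symbol.

{R}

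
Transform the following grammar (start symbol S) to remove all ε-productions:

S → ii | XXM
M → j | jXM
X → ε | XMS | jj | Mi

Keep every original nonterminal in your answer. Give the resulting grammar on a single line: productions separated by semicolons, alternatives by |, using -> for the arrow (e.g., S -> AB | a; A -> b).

Nullable set: {X}.
S -> XXM: X, X nullable, giving M | XM | XXM.
M -> jXM: X nullable, giving jM | jXM.
Drop X -> ε.
X -> XMS: X nullable, giving MS | XMS.
Unchanged (no nullable symbols): S -> ii; M -> j; X -> Mi; X -> jj.

S -> M | XM | ii | XXM; M -> j | jM | jXM; X -> MS | Mi | jj | XMS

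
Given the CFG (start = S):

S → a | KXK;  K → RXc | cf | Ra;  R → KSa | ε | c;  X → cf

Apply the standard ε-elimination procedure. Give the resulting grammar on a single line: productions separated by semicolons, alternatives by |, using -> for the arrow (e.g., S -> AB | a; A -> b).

Nullable set: {R}.
K -> RXc: R nullable, giving RXc | Xc.
K -> Ra: R nullable, giving Ra | a.
Drop R -> ε.
Unchanged (no nullable symbols): S -> KXK; S -> a; K -> cf; R -> KSa; R -> c; X -> cf.

S -> a | KXK; K -> a | Ra | Xc | cf | RXc; R -> c | KSa; X -> cf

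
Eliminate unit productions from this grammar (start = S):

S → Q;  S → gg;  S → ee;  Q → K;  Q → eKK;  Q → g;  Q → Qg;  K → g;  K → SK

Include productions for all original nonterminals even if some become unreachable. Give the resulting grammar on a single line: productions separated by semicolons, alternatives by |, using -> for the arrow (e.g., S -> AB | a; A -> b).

S -> g | Qg | SK | ee | gg | eKK; K -> g | SK; Q -> g | Qg | SK | eKK

Unit productions: Q->K, S->Q.
Unit pairs (A ⇒* B via units): (Q,K), (S,K), (S,Q).
S: inherits non-unit rules of {K, Q, S} → Qg | SK | eKK | ee | g | gg.
K: inherits non-unit rules of {K} → SK | g.
Q: inherits non-unit rules of {K, Q} → Qg | SK | eKK | g.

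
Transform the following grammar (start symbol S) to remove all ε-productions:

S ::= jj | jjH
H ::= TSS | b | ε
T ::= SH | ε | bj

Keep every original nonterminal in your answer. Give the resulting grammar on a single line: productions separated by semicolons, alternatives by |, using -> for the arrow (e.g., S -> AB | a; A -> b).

S -> jj | jjH; H -> b | SS | TSS; T -> S | SH | bj

Nullable set: {H, T}.
S -> jjH: H nullable, giving jj | jjH.
Drop H -> ε.
H -> TSS: T nullable, giving SS | TSS.
Drop T -> ε.
T -> SH: H nullable, giving S | SH.
Unchanged (no nullable symbols): S -> jj; H -> b; T -> bj.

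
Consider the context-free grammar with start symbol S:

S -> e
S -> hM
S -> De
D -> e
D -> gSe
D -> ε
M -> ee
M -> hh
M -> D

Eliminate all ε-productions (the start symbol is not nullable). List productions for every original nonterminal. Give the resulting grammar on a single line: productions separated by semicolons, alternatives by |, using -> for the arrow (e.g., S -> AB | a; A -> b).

S -> e | h | De | hM; D -> e | gSe; M -> D | ee | hh

Nullable set: {D, M}.
S -> De: D nullable, giving De | e.
S -> hM: M nullable, giving h | hM.
Drop D -> ε.
M -> D: D nullable, giving D.
Unchanged (no nullable symbols): S -> e; D -> e; D -> gSe; M -> ee; M -> hh.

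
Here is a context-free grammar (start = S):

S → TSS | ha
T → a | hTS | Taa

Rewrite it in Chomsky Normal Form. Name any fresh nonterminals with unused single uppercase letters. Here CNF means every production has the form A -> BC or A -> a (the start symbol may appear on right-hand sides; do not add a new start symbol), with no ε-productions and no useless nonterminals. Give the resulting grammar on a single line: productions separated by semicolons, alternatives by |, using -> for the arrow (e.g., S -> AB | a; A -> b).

S -> AB | TC; A -> h; B -> a; C -> SS; D -> TS; E -> BB; T -> a | AD | TE

No ε-productions.
No unit productions to eliminate.
TERM: introduce B -> a, A -> h and substitute in every rule of length ≥2.
BIN: S -> TSS becomes S -> TC, C -> SS; T -> ATS becomes T -> AD, D -> TS; T -> TBB becomes T -> TE, E -> BB.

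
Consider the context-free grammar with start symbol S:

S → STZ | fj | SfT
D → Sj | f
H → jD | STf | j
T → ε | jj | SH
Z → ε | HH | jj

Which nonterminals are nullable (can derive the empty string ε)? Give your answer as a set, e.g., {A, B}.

{T, Z}

Directly nullable (have an ε-rule): {T, Z}.
Not nullable: D, H, S — each has a terminal in every rule's right-hand side or depends on a non-nullable symbol.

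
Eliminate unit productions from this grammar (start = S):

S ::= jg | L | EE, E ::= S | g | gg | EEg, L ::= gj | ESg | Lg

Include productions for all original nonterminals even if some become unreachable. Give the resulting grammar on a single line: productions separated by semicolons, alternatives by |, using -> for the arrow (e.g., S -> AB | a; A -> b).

S -> EE | Lg | gj | jg | ESg; E -> g | EE | Lg | gg | gj | jg | EEg | ESg; L -> Lg | gj | ESg

Unit productions: E->S, S->L.
Unit pairs (A ⇒* B via units): (E,L), (E,S), (S,L).
S: inherits non-unit rules of {L, S} → EE | ESg | Lg | gj | jg.
E: inherits non-unit rules of {E, L, S} → EE | EEg | ESg | Lg | g | gg | gj | jg.
L: inherits non-unit rules of {L} → ESg | Lg | gj.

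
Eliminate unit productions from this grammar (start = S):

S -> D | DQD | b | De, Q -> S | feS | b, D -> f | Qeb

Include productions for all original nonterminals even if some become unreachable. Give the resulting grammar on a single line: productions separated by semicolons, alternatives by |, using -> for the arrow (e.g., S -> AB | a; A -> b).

Unit productions: Q->S, S->D.
Unit pairs (A ⇒* B via units): (Q,D), (Q,S), (S,D).
S: inherits non-unit rules of {D, S} → DQD | De | Qeb | b | f.
D: inherits non-unit rules of {D} → Qeb | f.
Q: inherits non-unit rules of {D, Q, S} → DQD | De | Qeb | b | f | feS.

S -> b | f | De | DQD | Qeb; D -> f | Qeb; Q -> b | f | De | DQD | Qeb | feS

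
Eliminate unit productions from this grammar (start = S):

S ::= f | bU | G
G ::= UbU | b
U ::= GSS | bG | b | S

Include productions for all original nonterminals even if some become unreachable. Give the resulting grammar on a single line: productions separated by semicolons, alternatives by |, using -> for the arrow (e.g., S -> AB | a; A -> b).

Unit productions: S->G, U->S.
Unit pairs (A ⇒* B via units): (S,G), (U,G), (U,S).
S: inherits non-unit rules of {G, S} → UbU | b | bU | f.
G: inherits non-unit rules of {G} → UbU | b.
U: inherits non-unit rules of {G, S, U} → GSS | UbU | b | bG | bU | f.

S -> b | f | bU | UbU; G -> b | UbU; U -> b | f | bG | bU | GSS | UbU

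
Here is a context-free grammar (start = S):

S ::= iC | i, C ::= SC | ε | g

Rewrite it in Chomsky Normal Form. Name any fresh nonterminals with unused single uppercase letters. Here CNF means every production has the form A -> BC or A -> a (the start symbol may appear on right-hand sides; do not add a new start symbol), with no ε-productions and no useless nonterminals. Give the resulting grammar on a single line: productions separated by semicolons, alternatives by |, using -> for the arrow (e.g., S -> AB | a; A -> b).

Nullable: {C}; after ε-elimination: S -> i | iC; C -> S | g | SC.
After unit-elimination: S -> i | iC; C -> g | i | SC | iC.
TERM: introduce A -> i and substitute in every rule of length ≥2.

S -> i | AC; A -> i; C -> g | i | AC | SC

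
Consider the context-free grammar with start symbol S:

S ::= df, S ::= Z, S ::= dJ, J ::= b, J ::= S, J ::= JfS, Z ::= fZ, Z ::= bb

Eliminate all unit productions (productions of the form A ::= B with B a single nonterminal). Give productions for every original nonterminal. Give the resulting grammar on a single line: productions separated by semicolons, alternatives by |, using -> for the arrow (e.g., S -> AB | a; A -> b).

Unit productions: J->S, S->Z.
Unit pairs (A ⇒* B via units): (J,S), (J,Z), (S,Z).
S: inherits non-unit rules of {S, Z} → bb | dJ | df | fZ.
J: inherits non-unit rules of {J, S, Z} → JfS | b | bb | dJ | df | fZ.
Z: inherits non-unit rules of {Z} → bb | fZ.

S -> bb | dJ | df | fZ; J -> b | bb | dJ | df | fZ | JfS; Z -> bb | fZ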